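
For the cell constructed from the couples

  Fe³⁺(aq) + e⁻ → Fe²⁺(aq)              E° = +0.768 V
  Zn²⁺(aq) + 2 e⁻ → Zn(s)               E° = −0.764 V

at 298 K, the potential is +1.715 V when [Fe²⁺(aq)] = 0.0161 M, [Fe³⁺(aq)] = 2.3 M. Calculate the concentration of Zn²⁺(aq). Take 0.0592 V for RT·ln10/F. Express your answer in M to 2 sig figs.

Fe³⁺/Fe²⁺ is the cathode (higher E°); E°cell = +0.768 − (−0.764) = +1.532 V with n = 2.
From the Nernst equation, log Q = n(E° − E)/0.0592 = 2·(+1.532 − (+1.715))/0.0592 = −6.182.
The balanced reaction is 2 Fe³⁺(aq) + Zn(s) → 2 Fe²⁺(aq) + Zn²⁺(aq), so Q = ([Fe²⁺(aq)]^2·[Zn²⁺(aq)]) / [Fe³⁺(aq)]^2.
Isolating [Zn²⁺(aq)] in Q = 10^{−6.182} yields log [Zn²⁺(aq)] = −1.872, i.e. 0.013 M.

0.013 M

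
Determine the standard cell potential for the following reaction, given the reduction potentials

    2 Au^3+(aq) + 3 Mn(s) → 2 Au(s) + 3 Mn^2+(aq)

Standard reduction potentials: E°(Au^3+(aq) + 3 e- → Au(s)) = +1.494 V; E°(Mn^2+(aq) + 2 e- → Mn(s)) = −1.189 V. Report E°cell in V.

+2.683 V

Au^3+(aq) gains electrons, so the Au³⁺/Au couple is the cathode; the Mn²⁺/Mn couple is the anode.
E°cell = E°(cathode) − E°(anode) = +1.494 − (−1.189) = +2.683 V.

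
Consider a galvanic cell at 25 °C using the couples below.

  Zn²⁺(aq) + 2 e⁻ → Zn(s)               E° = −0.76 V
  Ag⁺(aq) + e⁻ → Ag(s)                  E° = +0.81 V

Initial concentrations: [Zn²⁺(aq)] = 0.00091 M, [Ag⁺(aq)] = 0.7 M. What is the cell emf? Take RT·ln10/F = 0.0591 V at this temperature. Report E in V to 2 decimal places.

+1.65 V

Since E°(Ag⁺/Ag) > E°(Zn²⁺/Zn), Ag⁺/Ag serves as the cathode.
E°cell = +0.81 − (−0.76) = +1.57 V, with n = 2 electrons transferred.
Balancing gives 2 Ag⁺(aq) + Zn(s) → 2 Ag(s) + Zn²⁺(aq); hence Q = [Zn²⁺(aq)] / [Ag⁺(aq)]^2 = 0.00186 (log Q = −2.731).
By the Nernst equation, E = +1.57 − (0.0591/2)·(−2.731) = +1.65 V.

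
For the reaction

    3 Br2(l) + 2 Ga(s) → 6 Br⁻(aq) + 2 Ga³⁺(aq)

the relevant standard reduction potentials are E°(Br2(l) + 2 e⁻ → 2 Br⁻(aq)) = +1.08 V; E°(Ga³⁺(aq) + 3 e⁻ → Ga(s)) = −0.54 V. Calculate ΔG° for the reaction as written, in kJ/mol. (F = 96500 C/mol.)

In the reaction as written Br2(l) is reduced, so the Br₂/Br⁻ couple is the cathode and Ga³⁺/Ga is the anode.
E°cell = +1.08 − (−0.54) = +1.62 V; balancing electrons gives n = 6.
ΔG° = −nFE°cell = −(6)(96500)(+1.62) J/mol = −938 kJ/mol.

−938 kJ/mol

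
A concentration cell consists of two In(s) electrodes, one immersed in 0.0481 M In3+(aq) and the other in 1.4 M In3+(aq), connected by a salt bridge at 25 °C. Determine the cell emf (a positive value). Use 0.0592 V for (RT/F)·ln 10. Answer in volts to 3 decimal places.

0.029 V

For a concentration cell E°cell = 0, since both electrodes use the same couple.
The compartment with the higher In3+(aq) concentration (1.4 M) acts as the cathode; ions are reduced there and produced at the dilute (0.0481 M) anode.
With n = 3, Ecell = −(0.0592/3)·log([dilute]/[conc]) = −(0.0592/3)·log(0.0481/1.4) = +0.029 V.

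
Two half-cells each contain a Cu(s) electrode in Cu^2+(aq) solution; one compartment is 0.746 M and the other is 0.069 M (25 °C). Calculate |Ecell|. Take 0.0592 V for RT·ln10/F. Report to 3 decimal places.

0.031 V

For a concentration cell E°cell = 0, since both electrodes use the same couple.
The compartment with the higher Cu^2+(aq) concentration (0.746 M) acts as the cathode; ions are reduced there and produced at the dilute (0.069 M) anode.
With n = 2, Ecell = −(0.0592/2)·log([dilute]/[conc]) = −(0.0592/2)·log(0.069/0.746) = +0.031 V.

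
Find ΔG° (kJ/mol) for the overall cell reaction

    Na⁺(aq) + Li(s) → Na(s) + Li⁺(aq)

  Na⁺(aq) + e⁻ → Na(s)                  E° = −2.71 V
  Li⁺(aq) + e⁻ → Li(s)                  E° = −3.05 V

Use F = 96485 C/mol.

In the reaction as written Na⁺(aq) is reduced, so the Na⁺/Na couple is the cathode and Li⁺/Li is the anode.
E°cell = −2.71 − (−3.05) = +0.34 V; balancing electrons gives n = 1.
ΔG° = −nFE°cell = −(1)(96485)(+0.34) J/mol = −32.8 kJ/mol.

−32.8 kJ/mol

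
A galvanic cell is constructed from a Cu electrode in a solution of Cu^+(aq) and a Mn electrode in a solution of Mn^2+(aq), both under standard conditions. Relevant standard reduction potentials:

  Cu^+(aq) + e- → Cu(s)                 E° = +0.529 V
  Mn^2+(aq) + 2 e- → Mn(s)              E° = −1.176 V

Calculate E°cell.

The Cu⁺/Cu couple has the higher E°, so Cu ion is reduced (cathode) and Mn is oxidized (anode).
E°cell = E°(cathode) − E°(anode) = +0.529 − (−1.176) = +1.705 V.

+1.705 V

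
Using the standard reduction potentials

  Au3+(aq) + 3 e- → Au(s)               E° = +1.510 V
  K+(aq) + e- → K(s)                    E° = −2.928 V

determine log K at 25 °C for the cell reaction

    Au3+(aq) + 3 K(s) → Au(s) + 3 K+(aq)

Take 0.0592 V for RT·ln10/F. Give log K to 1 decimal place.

log K = 224.9

The Au³⁺/Au couple is reduced (cathode); E°cell = +1.510 − (−2.928) = +4.438 V with n = 3.
At equilibrium E = 0, so log K = nE°cell / 0.0592 = (3)(+4.438) / 0.0592 = 224.9.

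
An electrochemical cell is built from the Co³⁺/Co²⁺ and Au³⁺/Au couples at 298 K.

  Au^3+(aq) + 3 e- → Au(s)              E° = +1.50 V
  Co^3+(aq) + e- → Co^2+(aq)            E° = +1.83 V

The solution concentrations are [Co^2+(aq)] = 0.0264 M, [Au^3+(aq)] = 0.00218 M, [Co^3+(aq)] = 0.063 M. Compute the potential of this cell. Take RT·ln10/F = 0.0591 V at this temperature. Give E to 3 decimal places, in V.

+0.405 V

Co³⁺/Co²⁺ is reduced (cathode, E° = +1.83 V) and Au³⁺/Au is oxidized (anode).
E°cell = E°cat − E°an = +1.83 − (+1.50) = +0.33 V; n = 3.
Balancing gives 3 Co^3+(aq) + Au(s) → 3 Co^2+(aq) + Au^3+(aq); hence Q = ([Co^2+(aq)]^3·[Au^3+(aq)]) / [Co^3+(aq)]^3 = 0.00016 (log Q = −3.795).
By the Nernst equation, E = +0.33 − (0.0591/3)·(−3.795) = +0.405 V.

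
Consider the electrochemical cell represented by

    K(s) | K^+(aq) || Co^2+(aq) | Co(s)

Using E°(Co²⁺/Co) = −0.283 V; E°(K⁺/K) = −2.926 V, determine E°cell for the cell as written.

By convention the left-hand electrode in cell notation is the anode (oxidation) and the right-hand electrode is the cathode (reduction).
E°cell = E°(right) − E°(left) = −0.283 − (−2.926) = +2.643 V.

+2.643 V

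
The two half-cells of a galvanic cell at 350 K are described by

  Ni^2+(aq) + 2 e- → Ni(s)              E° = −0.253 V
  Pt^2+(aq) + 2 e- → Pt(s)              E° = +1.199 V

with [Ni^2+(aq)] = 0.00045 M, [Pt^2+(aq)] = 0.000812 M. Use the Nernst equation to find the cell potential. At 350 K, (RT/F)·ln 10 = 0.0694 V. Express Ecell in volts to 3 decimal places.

+1.461 V

Pt²⁺/Pt is reduced (cathode, E° = +1.199 V) and Ni²⁺/Ni is oxidized (anode).
The standard potential is +1.199 − (−0.253) = +1.452 V and the balanced reaction transfers n = 2 electrons.
For the overall reaction Pt^2+(aq) + Ni(s) → Pt(s) + Ni^2+(aq), Q = [Ni^2+(aq)] / [Pt^2+(aq)] = 0.554, giving log Q = −0.256.
By the Nernst equation, E = +1.452 − (0.0694/2)·(−0.256) = +1.461 V.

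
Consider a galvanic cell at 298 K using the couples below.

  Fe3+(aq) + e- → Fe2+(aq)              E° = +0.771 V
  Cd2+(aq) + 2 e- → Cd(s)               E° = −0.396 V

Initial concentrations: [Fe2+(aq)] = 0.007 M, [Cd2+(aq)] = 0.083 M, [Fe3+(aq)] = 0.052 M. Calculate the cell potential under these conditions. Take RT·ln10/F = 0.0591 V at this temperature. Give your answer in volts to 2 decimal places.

Fe³⁺/Fe²⁺ is reduced (cathode, E° = +0.771 V) and Cd²⁺/Cd is oxidized (anode).
E°cell = E°cat − E°an = +0.771 − (−0.396) = +1.167 V; n = 2.
Balancing gives 2 Fe3+(aq) + Cd(s) → 2 Fe2+(aq) + Cd2+(aq); hence Q = ([Fe2+(aq)]^2·[Cd2+(aq)]) / [Fe3+(aq)]^2 = 0.0015 (log Q = −2.823).
Applying E = E° − (RT ln10/nF)·log Q gives +1.167 − (0.0591/2)(−2.823) = +1.25 V.

+1.25 V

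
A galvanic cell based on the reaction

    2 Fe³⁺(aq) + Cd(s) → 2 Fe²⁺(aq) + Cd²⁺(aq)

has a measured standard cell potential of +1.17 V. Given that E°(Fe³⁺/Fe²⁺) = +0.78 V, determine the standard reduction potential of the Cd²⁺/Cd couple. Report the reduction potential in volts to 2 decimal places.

−0.39 V

In the reaction as written the Fe³⁺/Fe²⁺ couple is reduced (cathode) and Cd²⁺/Cd is oxidized (anode), so E°cell = E°(Fe³⁺/Fe²⁺) − E°(Cd²⁺/Cd).
E°(Cd²⁺/Cd) = E°(cathode) − E°cell = +0.78 − (+1.17) = −0.39 V.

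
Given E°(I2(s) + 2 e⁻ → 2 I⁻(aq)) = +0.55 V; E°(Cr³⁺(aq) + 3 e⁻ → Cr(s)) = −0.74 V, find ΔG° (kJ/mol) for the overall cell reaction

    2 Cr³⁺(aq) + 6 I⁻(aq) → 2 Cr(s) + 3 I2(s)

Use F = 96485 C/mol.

+747 kJ/mol

In the reaction as written Cr³⁺(aq) is reduced, so the Cr³⁺/Cr couple is the cathode and I₂/I⁻ is the anode.
E°cell = −0.74 − (+0.55) = −1.29 V; balancing electrons gives n = 6.
ΔG° = −nFE°cell = −(6)(96485)(−1.29) J/mol = +747 kJ/mol.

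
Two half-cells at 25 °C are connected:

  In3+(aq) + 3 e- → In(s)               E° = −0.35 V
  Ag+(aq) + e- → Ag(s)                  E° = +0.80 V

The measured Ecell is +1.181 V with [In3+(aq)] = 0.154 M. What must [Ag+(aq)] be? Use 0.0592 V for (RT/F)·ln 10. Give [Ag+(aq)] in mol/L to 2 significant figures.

1.8 M

The Ag⁺/Ag couple has the larger reduction potential, so it is the cathode: E°cell = +0.80 − (−0.35) = +1.15 V and n = 3.
Rearranging E = E° − (0.0592/n)·log Q gives log Q = 3(+1.15 − (+1.181))/0.0592 = −1.571.
The balanced reaction is 3 Ag+(aq) + In(s) → 3 Ag(s) + In3+(aq), so Q = [In3+(aq)] / [Ag+(aq)]^3.
Substituting the known concentrations and solving, log [Ag+(aq)] = 0.253 and [Ag+(aq)] = 1.8 M.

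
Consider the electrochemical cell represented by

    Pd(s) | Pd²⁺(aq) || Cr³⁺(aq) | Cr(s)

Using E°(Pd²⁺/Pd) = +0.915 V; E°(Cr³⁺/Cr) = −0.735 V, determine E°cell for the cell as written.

−1.650 V

By convention the left-hand electrode in cell notation is the anode (oxidation) and the right-hand electrode is the cathode (reduction).
E°cell = E°(right) − E°(left) = −0.735 − (+0.915) = −1.650 V.
The negative sign shows that, as written, the cell would require an external voltage to drive the reaction.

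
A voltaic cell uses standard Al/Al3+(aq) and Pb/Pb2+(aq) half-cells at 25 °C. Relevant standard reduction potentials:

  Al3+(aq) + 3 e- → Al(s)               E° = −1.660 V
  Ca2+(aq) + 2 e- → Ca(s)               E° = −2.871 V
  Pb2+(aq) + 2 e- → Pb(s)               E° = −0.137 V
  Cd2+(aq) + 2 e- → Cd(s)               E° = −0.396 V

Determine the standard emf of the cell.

Of the two couples in this cell, the one with the more positive reduction potential is reduced at the cathode: here that is Pb²⁺/Pb (−0.137 V); Al³⁺/Al (−1.660 V) is the anode.
E°cell = E°(cathode) − E°(anode) = −0.137 − (−1.660) = +1.523 V.

+1.523 V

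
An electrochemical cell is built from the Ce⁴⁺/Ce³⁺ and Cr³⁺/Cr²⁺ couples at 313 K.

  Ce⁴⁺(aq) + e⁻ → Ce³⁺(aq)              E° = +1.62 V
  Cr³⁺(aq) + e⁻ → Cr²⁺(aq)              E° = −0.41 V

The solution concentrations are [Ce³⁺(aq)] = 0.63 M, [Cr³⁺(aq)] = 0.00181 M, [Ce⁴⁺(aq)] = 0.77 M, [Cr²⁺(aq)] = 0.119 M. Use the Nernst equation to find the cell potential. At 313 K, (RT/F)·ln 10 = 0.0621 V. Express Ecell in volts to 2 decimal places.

Since E°(Ce⁴⁺/Ce³⁺) > E°(Cr³⁺/Cr²⁺), Ce⁴⁺/Ce³⁺ serves as the cathode.
The standard potential is +1.62 − (−0.41) = +2.03 V and the balanced reaction transfers n = 1 electron.
For the overall reaction Ce⁴⁺(aq) + Cr²⁺(aq) → Ce³⁺(aq) + Cr³⁺(aq), Q = ([Ce³⁺(aq)]·[Cr³⁺(aq)]) / ([Ce⁴⁺(aq)]·[Cr²⁺(aq)]) = 0.0124, giving log Q = −1.905.
E = E° − (0.0621/n)·log Q = +2.03 − (0.0621/1)(−1.905) = +2.15 V.

+2.15 V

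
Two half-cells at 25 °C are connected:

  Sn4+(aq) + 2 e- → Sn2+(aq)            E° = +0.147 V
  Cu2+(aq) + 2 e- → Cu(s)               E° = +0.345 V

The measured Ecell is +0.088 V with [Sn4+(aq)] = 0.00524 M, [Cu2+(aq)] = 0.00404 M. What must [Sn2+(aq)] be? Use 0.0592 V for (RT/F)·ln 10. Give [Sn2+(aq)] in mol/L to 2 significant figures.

With Cu²⁺/Cu at the cathode and Sn⁴⁺/Sn²⁺ at the anode, E°cell = +0.345 − (+0.147) = +0.198 V (n = 2).
Rearranging E = E° − (0.0592/n)·log Q gives log Q = 2(+0.198 − (+0.088))/0.0592 = 3.716.
Balancing electrons gives Cu2+(aq) + Sn2+(aq) → Cu(s) + Sn4+(aq); thus Q = [Sn4+(aq)] / ([Cu2+(aq)]·[Sn2+(aq)]).
Isolating [Sn2+(aq)] in Q = 10^{3.716} yields log [Sn2+(aq)] = −3.603, i.e. 0.00025 M.

0.00025 M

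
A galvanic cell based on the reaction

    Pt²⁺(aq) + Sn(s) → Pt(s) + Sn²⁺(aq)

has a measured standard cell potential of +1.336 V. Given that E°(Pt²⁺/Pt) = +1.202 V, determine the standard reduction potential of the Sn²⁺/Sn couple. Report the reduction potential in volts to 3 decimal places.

In the reaction as written the Pt²⁺/Pt couple is reduced (cathode) and Sn²⁺/Sn is oxidized (anode), so E°cell = E°(Pt²⁺/Pt) − E°(Sn²⁺/Sn).
E°(Sn²⁺/Sn) = E°(cathode) − E°cell = +1.202 − (+1.336) = −0.134 V.

−0.134 V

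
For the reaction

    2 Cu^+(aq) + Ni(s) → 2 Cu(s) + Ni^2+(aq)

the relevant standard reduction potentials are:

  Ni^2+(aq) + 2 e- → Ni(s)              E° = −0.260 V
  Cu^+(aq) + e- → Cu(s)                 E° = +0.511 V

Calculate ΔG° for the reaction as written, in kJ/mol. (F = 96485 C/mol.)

In the reaction as written Cu^+(aq) is reduced, so the Cu⁺/Cu couple is the cathode and Ni²⁺/Ni is the anode.
E°cell = +0.511 − (−0.260) = +0.771 V; balancing electrons gives n = 2.
ΔG° = −nFE°cell = −(2)(96485)(+0.771) J/mol = −149 kJ/mol.

−149 kJ/mol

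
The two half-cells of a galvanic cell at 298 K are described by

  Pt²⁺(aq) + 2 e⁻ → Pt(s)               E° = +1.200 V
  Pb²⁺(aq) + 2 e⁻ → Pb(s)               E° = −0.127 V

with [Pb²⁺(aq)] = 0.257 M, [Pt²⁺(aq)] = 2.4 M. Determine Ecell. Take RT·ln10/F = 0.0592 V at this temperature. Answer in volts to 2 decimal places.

Since E°(Pt²⁺/Pt) > E°(Pb²⁺/Pb), Pt²⁺/Pt serves as the cathode.
The standard potential is +1.200 − (−0.127) = +1.327 V and the balanced reaction transfers n = 2 electrons.
For the overall reaction Pt²⁺(aq) + Pb(s) → Pt(s) + Pb²⁺(aq), Q = [Pb²⁺(aq)] / [Pt²⁺(aq)] = 0.107, giving log Q = −0.970.
Applying E = E° − (RT ln10/nF)·log Q gives +1.327 − (0.0592/2)(−0.970) = +1.36 V.

+1.36 V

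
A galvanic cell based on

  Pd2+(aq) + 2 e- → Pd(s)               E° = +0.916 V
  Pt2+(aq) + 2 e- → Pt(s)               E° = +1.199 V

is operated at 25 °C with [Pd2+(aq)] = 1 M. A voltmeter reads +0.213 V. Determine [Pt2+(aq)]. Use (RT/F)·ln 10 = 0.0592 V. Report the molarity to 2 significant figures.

0.0043 M

Pt²⁺/Pt is the cathode (higher E°); E°cell = +1.199 − (+0.916) = +0.283 V with n = 2.
Since E = E° − (0.0592/n)·log Q, log Q = n(E° − E)/0.0592 = 2.365.
Balancing electrons gives Pt2+(aq) + Pd(s) → Pt(s) + Pd2+(aq); thus Q = [Pd2+(aq)] / [Pt2+(aq)].
Solving for the unknown gives log [Pt2+(aq)] = −2.365, so [Pt2+(aq)] ≈ 0.0043 M.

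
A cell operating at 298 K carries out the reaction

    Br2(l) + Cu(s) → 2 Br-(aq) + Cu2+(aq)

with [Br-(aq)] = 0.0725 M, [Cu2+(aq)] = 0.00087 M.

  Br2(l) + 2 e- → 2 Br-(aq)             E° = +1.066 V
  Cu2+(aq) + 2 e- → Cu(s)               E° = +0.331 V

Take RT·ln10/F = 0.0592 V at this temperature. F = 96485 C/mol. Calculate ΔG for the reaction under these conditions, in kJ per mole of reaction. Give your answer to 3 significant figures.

−172 kJ/mol

With Br₂/Br⁻ reduced at the cathode, E°cell = +1.066 − (+0.331) = +0.735 V and n = 2.
Q = [Br-(aq)]^2·[Cu2+(aq)] = 4.57×10^−6, so log Q = −5.340 and E = +0.735 − (0.0592/2)(−5.340) = +0.8931 V.
ΔG = −nFE = −(2)(96485)(+0.8931) J/mol = −172 kJ/mol.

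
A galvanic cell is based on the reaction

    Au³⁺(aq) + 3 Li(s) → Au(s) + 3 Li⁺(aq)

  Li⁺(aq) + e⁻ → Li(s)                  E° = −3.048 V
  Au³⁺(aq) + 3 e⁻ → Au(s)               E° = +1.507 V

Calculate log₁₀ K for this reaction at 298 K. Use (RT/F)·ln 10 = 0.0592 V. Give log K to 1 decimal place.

The Au³⁺/Au couple is reduced (cathode); E°cell = +1.507 − (−3.048) = +4.555 V with n = 3.
At equilibrium E = 0, so log K = nE°cell / 0.0592 = (3)(+4.555) / 0.0592 = 230.8.

log K = 230.8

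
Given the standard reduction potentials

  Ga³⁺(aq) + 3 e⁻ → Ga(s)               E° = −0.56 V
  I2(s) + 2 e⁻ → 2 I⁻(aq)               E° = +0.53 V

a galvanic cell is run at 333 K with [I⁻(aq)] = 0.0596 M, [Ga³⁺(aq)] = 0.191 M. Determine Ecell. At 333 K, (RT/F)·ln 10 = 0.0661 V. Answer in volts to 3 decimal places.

+1.187 V

The I₂/I⁻ couple has the more positive E°, so it is the cathode; Ga³⁺/Ga is the anode.
E°cell = +0.53 − (−0.56) = +1.09 V, with n = 6 electrons transferred.
The balanced reaction is 3 I2(s) + 2 Ga(s) → 6 I⁻(aq) + 2 Ga³⁺(aq), so Q = [I⁻(aq)]^6·[Ga³⁺(aq)]^2 = 1.64×10^−9 and log Q = −8.786.
Applying E = E° − (RT ln10/nF)·log Q gives +1.09 − (0.0661/6)(−8.786) = +1.187 V.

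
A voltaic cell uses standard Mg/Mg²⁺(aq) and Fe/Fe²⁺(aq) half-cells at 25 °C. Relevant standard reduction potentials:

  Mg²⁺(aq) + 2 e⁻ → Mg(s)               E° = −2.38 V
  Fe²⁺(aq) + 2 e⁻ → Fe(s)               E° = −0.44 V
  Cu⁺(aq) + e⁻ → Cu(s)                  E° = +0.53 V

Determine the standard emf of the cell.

+1.94 V

Of the two couples in this cell, the one with the more positive reduction potential is reduced at the cathode: here that is Fe²⁺/Fe (−0.44 V); Mg²⁺/Mg (−2.38 V) is the anode.
E°cell = E°(cathode) − E°(anode) = −0.44 − (−2.38) = +1.94 V.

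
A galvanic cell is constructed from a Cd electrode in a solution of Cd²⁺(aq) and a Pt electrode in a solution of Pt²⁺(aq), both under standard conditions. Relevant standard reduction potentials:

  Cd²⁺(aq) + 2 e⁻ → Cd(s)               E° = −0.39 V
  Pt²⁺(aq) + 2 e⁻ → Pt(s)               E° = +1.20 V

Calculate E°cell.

The Pt²⁺/Pt couple has the higher E°, so Pt ion is reduced (cathode) and Cd is oxidized (anode).
E°cell = E°(cathode) − E°(anode) = +1.20 − (−0.39) = +1.59 V.

+1.59 V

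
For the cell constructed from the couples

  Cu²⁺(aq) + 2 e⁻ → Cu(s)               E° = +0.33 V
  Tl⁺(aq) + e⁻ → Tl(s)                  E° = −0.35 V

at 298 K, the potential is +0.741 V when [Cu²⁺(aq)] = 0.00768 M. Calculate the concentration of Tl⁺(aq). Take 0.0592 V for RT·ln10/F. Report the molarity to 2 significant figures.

0.0082 M

Cu²⁺/Cu is the cathode (higher E°); E°cell = +0.33 − (−0.35) = +0.68 V with n = 2.
Since E = E° − (0.0592/n)·log Q, log Q = n(E° − E)/0.0592 = −2.061.
For Cu²⁺(aq) + 2 Tl(s) → Cu(s) + 2 Tl⁺(aq), the reaction quotient is Q = [Tl⁺(aq)]^2 / [Cu²⁺(aq)].
Isolating [Tl⁺(aq)] in Q = 10^{−2.061} yields log [Tl⁺(aq)] = −2.088, i.e. 0.0082 M.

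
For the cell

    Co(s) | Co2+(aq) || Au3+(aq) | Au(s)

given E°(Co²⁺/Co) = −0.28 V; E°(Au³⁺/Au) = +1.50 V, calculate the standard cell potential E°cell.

By convention the left-hand electrode in cell notation is the anode (oxidation) and the right-hand electrode is the cathode (reduction).
E°cell = E°(right) − E°(left) = +1.50 − (−0.28) = +1.78 V.

+1.78 V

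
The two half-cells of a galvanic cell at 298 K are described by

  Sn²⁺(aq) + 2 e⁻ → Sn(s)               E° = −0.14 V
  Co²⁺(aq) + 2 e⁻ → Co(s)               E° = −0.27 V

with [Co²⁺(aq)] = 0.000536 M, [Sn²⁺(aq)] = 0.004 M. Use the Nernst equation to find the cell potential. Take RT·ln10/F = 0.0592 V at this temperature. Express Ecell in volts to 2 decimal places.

Sn²⁺/Sn is reduced (cathode, E° = −0.14 V) and Co²⁺/Co is oxidized (anode).
E°cell = −0.14 − (−0.27) = +0.13 V, with n = 2 electrons transferred.
For the overall reaction Sn²⁺(aq) + Co(s) → Sn(s) + Co²⁺(aq), Q = [Co²⁺(aq)] / [Sn²⁺(aq)] = 0.134, giving log Q = −0.873.
Applying E = E° − (RT ln10/nF)·log Q gives +0.13 − (0.0592/2)(−0.873) = +0.16 V.

+0.16 V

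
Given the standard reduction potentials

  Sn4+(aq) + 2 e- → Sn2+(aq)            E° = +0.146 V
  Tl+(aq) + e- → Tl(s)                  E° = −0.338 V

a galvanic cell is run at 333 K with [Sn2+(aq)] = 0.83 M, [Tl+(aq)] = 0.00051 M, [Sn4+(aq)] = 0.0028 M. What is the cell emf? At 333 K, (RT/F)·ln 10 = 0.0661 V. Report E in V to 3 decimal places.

+0.620 V

Sn⁴⁺/Sn²⁺ is reduced (cathode, E° = +0.146 V) and Tl⁺/Tl is oxidized (anode).
E°cell = +0.146 − (−0.338) = +0.484 V, with n = 2 electrons transferred.
For the overall reaction Sn4+(aq) + 2 Tl(s) → Sn2+(aq) + 2 Tl+(aq), Q = ([Sn2+(aq)]·[Tl+(aq)]^2) / [Sn4+(aq)] = 7.71×10^−5, giving log Q = −4.113.
Applying E = E° − (RT ln10/nF)·log Q gives +0.484 − (0.0661/2)(−4.113) = +0.620 V.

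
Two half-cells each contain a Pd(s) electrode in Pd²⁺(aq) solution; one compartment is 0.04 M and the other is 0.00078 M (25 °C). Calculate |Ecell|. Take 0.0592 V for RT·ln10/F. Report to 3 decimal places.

For a concentration cell E°cell = 0, since both electrodes use the same couple.
The compartment with the higher Pd²⁺(aq) concentration (0.04 M) acts as the cathode; ions are reduced there and produced at the dilute (0.00078 M) anode.
With n = 2, Ecell = −(0.0592/2)·log([dilute]/[conc]) = −(0.0592/2)·log(0.00078/0.04) = +0.051 V.

0.051 V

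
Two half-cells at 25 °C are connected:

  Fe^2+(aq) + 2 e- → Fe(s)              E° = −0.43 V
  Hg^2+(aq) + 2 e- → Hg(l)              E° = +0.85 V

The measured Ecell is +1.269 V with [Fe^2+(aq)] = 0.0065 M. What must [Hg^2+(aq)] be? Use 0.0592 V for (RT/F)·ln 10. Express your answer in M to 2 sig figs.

0.0028 M

With Hg²⁺/Hg at the cathode and Fe²⁺/Fe at the anode, E°cell = +0.85 − (−0.43) = +1.28 V (n = 2).
Since E = E° − (0.0592/n)·log Q, log Q = n(E° − E)/0.0592 = 0.372.
Balancing electrons gives Hg^2+(aq) + Fe(s) → Hg(l) + Fe^2+(aq); thus Q = [Fe^2+(aq)] / [Hg^2+(aq)].
Isolating [Hg^2+(aq)] in Q = 10^{0.372} yields log [Hg^2+(aq)] = −2.559, i.e. 0.0028 M.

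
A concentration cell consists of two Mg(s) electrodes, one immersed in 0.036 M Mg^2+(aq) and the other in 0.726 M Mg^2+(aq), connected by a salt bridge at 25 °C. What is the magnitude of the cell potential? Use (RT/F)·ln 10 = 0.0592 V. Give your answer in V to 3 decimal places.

For a concentration cell E°cell = 0, since both electrodes use the same couple.
The compartment with the higher Mg^2+(aq) concentration (0.726 M) acts as the cathode; ions are reduced there and produced at the dilute (0.036 M) anode.
With n = 2, Ecell = −(0.0592/2)·log([dilute]/[conc]) = −(0.0592/2)·log(0.036/0.726) = +0.039 V.

0.039 V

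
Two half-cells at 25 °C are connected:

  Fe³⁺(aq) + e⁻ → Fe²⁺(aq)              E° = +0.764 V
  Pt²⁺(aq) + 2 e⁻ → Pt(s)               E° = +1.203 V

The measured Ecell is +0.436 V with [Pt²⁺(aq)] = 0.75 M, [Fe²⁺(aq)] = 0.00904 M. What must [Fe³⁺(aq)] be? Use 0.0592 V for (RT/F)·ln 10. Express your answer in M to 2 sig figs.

0.0088 M

Pt²⁺/Pt is the cathode (higher E°); E°cell = +1.203 − (+0.764) = +0.439 V with n = 2.
From the Nernst equation, log Q = n(E° − E)/0.0592 = 2·(+0.439 − (+0.436))/0.0592 = 0.101.
The balanced reaction is Pt²⁺(aq) + 2 Fe²⁺(aq) → Pt(s) + 2 Fe³⁺(aq), so Q = [Fe³⁺(aq)]^2 / ([Pt²⁺(aq)]·[Fe²⁺(aq)]^2).
Substituting the known concentrations and solving, log [Fe³⁺(aq)] = −2.056 and [Fe³⁺(aq)] = 0.0088 M.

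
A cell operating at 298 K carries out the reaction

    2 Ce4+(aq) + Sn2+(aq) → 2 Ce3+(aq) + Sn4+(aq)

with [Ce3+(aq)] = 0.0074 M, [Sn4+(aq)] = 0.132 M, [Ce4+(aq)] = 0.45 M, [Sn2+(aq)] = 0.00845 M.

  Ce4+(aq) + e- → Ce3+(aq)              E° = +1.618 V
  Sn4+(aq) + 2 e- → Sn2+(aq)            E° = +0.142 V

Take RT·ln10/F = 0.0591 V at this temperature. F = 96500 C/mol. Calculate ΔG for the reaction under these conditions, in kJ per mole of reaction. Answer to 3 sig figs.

−298 kJ/mol

The standard cell potential is +1.618 − (+0.142) = +1.476 V, with n = 2 electrons in the balanced equation.
The reaction quotient is ([Ce3+(aq)]^2·[Sn4+(aq)]) / ([Ce4+(aq)]^2·[Sn2+(aq)]) = 0.00422; by Nernst, E = +1.476 − (0.0591/2)(−2.374) = +1.5462 V.
Finally ΔG = −nFE = −(2)(96500 C/mol)(+1.5462 V) = −298 kJ/mol.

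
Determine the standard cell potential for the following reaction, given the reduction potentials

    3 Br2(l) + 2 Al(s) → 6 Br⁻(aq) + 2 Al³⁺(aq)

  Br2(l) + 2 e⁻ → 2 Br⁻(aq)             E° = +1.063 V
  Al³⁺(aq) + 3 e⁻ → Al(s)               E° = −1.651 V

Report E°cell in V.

In the reaction as written, Br2(l) is reduced (cathode) and Al³⁺(aq) is produced by oxidation at the anode.
E°cell = E°(cathode) − E°(anode) = +1.063 − (−1.651) = +2.714 V.
The positive value indicates the reaction is spontaneous as written.

+2.714 V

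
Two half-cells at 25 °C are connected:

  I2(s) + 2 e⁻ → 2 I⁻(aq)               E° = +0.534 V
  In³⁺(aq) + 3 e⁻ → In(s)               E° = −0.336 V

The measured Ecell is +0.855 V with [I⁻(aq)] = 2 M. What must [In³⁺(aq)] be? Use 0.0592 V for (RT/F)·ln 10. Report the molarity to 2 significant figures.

With I₂/I⁻ at the cathode and In³⁺/In at the anode, E°cell = +0.534 − (−0.336) = +0.870 V (n = 6).
Rearranging E = E° − (0.0592/n)·log Q gives log Q = 6(+0.870 − (+0.855))/0.0592 = 1.520.
Balancing electrons gives 3 I2(s) + 2 In(s) → 6 I⁻(aq) + 2 In³⁺(aq); thus Q = [I⁻(aq)]^6·[In³⁺(aq)]^2.
Solving for the unknown gives log [In³⁺(aq)] = −0.143, so [In³⁺(aq)] ≈ 0.72 M.

0.72 M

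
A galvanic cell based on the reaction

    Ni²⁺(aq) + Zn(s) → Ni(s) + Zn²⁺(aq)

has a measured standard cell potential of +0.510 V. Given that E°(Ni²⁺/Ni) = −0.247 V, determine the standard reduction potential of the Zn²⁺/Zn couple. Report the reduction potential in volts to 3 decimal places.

In the reaction as written the Ni²⁺/Ni couple is reduced (cathode) and Zn²⁺/Zn is oxidized (anode), so E°cell = E°(Ni²⁺/Ni) − E°(Zn²⁺/Zn).
E°(Zn²⁺/Zn) = E°(cathode) − E°cell = −0.247 − (+0.510) = −0.757 V.

−0.757 V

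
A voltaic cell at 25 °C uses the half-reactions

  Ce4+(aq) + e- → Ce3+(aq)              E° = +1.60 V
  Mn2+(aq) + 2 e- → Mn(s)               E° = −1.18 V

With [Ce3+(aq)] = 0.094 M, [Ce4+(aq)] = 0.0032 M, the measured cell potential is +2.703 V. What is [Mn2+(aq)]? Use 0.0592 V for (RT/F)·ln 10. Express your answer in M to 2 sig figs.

Ce⁴⁺/Ce³⁺ is the cathode (higher E°); E°cell = +1.60 − (−1.18) = +2.78 V with n = 2.
From the Nernst equation, log Q = n(E° − E)/0.0592 = 2·(+2.78 − (+2.703))/0.0592 = 2.601.
The balanced reaction is 2 Ce4+(aq) + Mn(s) → 2 Ce3+(aq) + Mn2+(aq), so Q = ([Ce3+(aq)]^2·[Mn2+(aq)]) / [Ce4+(aq)]^2.
Substituting the known concentrations and solving, log [Mn2+(aq)] = −0.335 and [Mn2+(aq)] = 0.46 M.

0.46 M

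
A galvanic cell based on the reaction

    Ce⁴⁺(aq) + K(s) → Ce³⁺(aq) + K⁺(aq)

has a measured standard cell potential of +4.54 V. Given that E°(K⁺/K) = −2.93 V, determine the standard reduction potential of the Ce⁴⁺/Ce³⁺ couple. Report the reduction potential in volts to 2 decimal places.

In the reaction as written the Ce⁴⁺/Ce³⁺ couple is reduced (cathode) and K⁺/K is oxidized (anode), so E°cell = E°(Ce⁴⁺/Ce³⁺) − E°(K⁺/K).
E°(Ce⁴⁺/Ce³⁺) = E°cell + E°(anode) = +4.54 + (−2.93) = +1.61 V.

+1.61 V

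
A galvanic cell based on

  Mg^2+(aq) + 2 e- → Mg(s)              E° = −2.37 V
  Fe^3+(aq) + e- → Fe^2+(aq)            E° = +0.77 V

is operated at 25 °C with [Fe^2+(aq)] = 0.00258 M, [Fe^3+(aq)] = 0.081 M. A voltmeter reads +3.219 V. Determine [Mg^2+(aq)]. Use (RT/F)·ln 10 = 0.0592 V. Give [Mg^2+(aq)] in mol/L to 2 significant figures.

Fe³⁺/Fe²⁺ is the cathode (higher E°); E°cell = +0.77 − (−2.37) = +3.14 V with n = 2.
From the Nernst equation, log Q = n(E° − E)/0.0592 = 2·(+3.14 − (+3.219))/0.0592 = −2.669.
For 2 Fe^3+(aq) + Mg(s) → 2 Fe^2+(aq) + Mg^2+(aq), the reaction quotient is Q = ([Fe^2+(aq)]^2·[Mg^2+(aq)]) / [Fe^3+(aq)]^2.
Substituting the known concentrations and solving, log [Mg^2+(aq)] = 0.325 and [Mg^2+(aq)] = 2.1 M.

2.1 M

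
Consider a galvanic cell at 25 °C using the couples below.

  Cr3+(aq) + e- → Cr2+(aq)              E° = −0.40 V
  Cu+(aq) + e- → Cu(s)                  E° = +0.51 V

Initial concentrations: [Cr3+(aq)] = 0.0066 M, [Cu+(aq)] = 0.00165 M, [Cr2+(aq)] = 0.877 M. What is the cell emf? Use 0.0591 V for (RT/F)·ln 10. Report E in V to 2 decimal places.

+0.87 V

The Cu⁺/Cu couple has the more positive E°, so it is the cathode; Cr³⁺/Cr²⁺ is the anode.
E°cell = E°cat − E°an = +0.51 − (−0.40) = +0.91 V; n = 1.
For the overall reaction Cu+(aq) + Cr2+(aq) → Cu(s) + Cr3+(aq), Q = [Cr3+(aq)] / ([Cu+(aq)]·[Cr2+(aq)]) = 4.56, giving log Q = 0.659.
E = E° − (0.0591/n)·log Q = +0.91 − (0.0591/1)(0.659) = +0.87 V.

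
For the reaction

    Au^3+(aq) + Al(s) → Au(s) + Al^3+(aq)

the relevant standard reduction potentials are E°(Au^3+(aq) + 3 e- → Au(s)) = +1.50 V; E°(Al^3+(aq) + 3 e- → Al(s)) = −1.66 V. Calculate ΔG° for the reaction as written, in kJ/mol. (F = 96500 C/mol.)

−915 kJ/mol

In the reaction as written Au^3+(aq) is reduced, so the Au³⁺/Au couple is the cathode and Al³⁺/Al is the anode.
E°cell = +1.50 − (−1.66) = +3.16 V; balancing electrons gives n = 3.
ΔG° = −nFE°cell = −(3)(96500)(+3.16) J/mol = −915 kJ/mol.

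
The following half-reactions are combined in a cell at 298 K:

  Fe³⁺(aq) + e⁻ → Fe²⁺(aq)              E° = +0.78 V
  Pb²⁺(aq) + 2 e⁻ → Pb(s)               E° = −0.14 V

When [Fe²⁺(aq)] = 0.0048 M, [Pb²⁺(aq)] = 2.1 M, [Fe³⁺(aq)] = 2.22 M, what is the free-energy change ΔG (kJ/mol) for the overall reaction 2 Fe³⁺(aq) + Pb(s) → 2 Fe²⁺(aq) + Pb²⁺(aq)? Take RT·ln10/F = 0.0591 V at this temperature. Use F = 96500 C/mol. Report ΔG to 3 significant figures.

−206 kJ/mol

With Fe³⁺/Fe²⁺ reduced at the cathode, E°cell = +0.78 − (−0.14) = +0.92 V and n = 2.
Q = ([Fe²⁺(aq)]^2·[Pb²⁺(aq)]) / [Fe³⁺(aq)]^2 = 9.82×10^−6, so log Q = −5.008 and E = +0.92 − (0.0591/2)(−5.008) = +1.0680 V.
ΔG = −nFE = −(2)(96500)(+1.0680) J/mol = −206 kJ/mol.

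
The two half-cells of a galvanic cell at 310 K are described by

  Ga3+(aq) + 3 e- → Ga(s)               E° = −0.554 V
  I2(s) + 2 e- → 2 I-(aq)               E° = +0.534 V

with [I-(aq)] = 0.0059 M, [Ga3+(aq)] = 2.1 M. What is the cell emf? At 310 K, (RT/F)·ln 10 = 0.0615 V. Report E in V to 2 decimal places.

Since E°(I₂/I⁻) > E°(Ga³⁺/Ga), I₂/I⁻ serves as the cathode.
E°cell = E°cat − E°an = +0.534 − (−0.554) = +1.088 V; n = 6.
The balanced reaction is 3 I2(s) + 2 Ga(s) → 6 I-(aq) + 2 Ga3+(aq), so Q = [I-(aq)]^6·[Ga3+(aq)]^2 = 1.86×10^−13 and log Q = −12.730.
Applying E = E° − (RT ln10/nF)·log Q gives +1.088 − (0.0615/6)(−12.730) = +1.22 V.

+1.22 V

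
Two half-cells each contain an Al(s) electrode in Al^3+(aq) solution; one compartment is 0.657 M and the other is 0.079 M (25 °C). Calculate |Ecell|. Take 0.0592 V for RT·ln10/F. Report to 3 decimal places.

For a concentration cell E°cell = 0, since both electrodes use the same couple.
The compartment with the higher Al^3+(aq) concentration (0.657 M) acts as the cathode; ions are reduced there and produced at the dilute (0.079 M) anode.
With n = 3, Ecell = −(0.0592/3)·log([dilute]/[conc]) = −(0.0592/3)·log(0.079/0.657) = +0.018 V.

0.018 V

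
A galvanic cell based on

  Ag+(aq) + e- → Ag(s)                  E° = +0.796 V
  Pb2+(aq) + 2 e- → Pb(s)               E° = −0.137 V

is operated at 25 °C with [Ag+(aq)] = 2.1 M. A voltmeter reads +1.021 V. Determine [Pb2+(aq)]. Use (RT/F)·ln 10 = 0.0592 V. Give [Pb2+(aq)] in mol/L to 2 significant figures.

0.0047 M

The Ag⁺/Ag couple has the larger reduction potential, so it is the cathode: E°cell = +0.796 − (−0.137) = +0.933 V and n = 2.
Since E = E° − (0.0592/n)·log Q, log Q = n(E° − E)/0.0592 = −2.973.
The balanced reaction is 2 Ag+(aq) + Pb(s) → 2 Ag(s) + Pb2+(aq), so Q = [Pb2+(aq)] / [Ag+(aq)]^2.
Substituting the known concentrations and solving, log [Pb2+(aq)] = −2.329 and [Pb2+(aq)] = 0.0047 M.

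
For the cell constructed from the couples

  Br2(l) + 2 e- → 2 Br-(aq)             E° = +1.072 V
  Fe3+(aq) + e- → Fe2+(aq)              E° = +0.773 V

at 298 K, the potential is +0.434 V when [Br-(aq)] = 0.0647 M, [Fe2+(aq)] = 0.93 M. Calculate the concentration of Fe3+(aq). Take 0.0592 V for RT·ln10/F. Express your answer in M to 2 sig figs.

With Br₂/Br⁻ at the cathode and Fe³⁺/Fe²⁺ at the anode, E°cell = +1.072 − (+0.773) = +0.299 V (n = 2).
From the Nernst equation, log Q = n(E° − E)/0.0592 = 2·(+0.299 − (+0.434))/0.0592 = −4.561.
The balanced reaction is Br2(l) + 2 Fe2+(aq) → 2 Br-(aq) + 2 Fe3+(aq), so Q = ([Br-(aq)]^2·[Fe3+(aq)]^2) / [Fe2+(aq)]^2.
Solving for the unknown gives log [Fe3+(aq)] = −1.123, so [Fe3+(aq)] ≈ 0.075 M.

0.075 M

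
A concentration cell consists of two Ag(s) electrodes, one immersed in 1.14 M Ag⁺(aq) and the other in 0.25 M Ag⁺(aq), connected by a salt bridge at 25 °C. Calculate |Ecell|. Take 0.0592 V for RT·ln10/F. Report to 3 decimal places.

0.039 V

For a concentration cell E°cell = 0, since both electrodes use the same couple.
The compartment with the higher Ag⁺(aq) concentration (1.14 M) acts as the cathode; ions are reduced there and produced at the dilute (0.25 M) anode.
With n = 1, Ecell = −(0.0592/1)·log([dilute]/[conc]) = −(0.0592/1)·log(0.25/1.14) = +0.039 V.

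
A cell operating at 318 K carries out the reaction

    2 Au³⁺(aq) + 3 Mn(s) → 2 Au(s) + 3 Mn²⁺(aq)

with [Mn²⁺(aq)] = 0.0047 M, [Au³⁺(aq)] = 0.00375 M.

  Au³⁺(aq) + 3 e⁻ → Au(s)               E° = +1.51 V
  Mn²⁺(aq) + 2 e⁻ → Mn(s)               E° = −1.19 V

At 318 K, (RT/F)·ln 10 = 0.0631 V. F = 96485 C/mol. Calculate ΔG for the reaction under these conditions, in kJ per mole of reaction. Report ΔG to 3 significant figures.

−1580 kJ/mol

E°cell = +1.51 − (−1.19) = +2.70 V; the balanced reaction transfers n = 6 electrons.
Here Q = [Mn²⁺(aq)]^3 / [Au³⁺(aq)]^2 = 0.00738 (log Q = −2.132), giving E = +2.70 − (0.0631/6)·(−2.132) = +2.7224 V.
Then ΔG = −nFE = −6 × 96485 × +2.7224 J/mol = −1580 kJ/mol.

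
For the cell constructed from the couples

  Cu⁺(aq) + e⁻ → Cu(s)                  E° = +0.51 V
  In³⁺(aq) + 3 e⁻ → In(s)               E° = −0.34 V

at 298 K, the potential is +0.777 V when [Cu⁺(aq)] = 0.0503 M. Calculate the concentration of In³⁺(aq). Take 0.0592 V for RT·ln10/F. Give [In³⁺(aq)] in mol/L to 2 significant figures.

Cu⁺/Cu is the cathode (higher E°); E°cell = +0.51 − (−0.34) = +0.85 V with n = 3.
Rearranging E = E° − (0.0592/n)·log Q gives log Q = 3(+0.85 − (+0.777))/0.0592 = 3.699.
Balancing electrons gives 3 Cu⁺(aq) + In(s) → 3 Cu(s) + In³⁺(aq); thus Q = [In³⁺(aq)] / [Cu⁺(aq)]^3.
Substituting the known concentrations and solving, log [In³⁺(aq)] = −0.196 and [In³⁺(aq)] = 0.64 M.

0.64 M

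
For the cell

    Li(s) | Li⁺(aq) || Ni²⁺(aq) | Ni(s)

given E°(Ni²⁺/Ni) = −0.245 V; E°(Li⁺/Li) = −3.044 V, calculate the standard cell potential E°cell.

By convention the left-hand electrode in cell notation is the anode (oxidation) and the right-hand electrode is the cathode (reduction).
E°cell = E°(right) − E°(left) = −0.245 − (−3.044) = +2.799 V.

+2.799 V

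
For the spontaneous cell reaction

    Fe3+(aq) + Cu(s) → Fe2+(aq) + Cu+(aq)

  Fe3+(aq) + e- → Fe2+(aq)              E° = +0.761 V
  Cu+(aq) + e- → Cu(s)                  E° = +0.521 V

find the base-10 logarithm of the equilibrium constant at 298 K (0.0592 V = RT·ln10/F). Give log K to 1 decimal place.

log K = 4.1

The Fe³⁺/Fe²⁺ couple is reduced (cathode); E°cell = +0.761 − (+0.521) = +0.240 V with n = 1.
At equilibrium E = 0, so log K = nE°cell / 0.0592 = (1)(+0.240) / 0.0592 = 4.1.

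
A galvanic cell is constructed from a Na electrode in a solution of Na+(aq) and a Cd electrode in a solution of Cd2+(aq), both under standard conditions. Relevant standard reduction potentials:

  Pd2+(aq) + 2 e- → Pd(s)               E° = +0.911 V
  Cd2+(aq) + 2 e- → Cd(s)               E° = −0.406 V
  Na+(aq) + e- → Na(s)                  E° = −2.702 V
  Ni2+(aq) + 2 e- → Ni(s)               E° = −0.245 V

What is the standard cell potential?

Of the two couples in this cell, the one with the more positive reduction potential is reduced at the cathode: here that is Cd²⁺/Cd (−0.406 V); Na⁺/Na (−2.702 V) is the anode.
E°cell = E°(cathode) − E°(anode) = −0.406 − (−2.702) = +2.296 V.

+2.296 V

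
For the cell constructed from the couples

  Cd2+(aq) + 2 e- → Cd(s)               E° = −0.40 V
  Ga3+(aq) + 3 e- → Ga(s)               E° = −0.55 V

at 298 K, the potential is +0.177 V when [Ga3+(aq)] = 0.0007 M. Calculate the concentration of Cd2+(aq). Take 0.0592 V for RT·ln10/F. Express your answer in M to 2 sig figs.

With Cd²⁺/Cd at the cathode and Ga³⁺/Ga at the anode, E°cell = −0.40 − (−0.55) = +0.15 V (n = 6).
From the Nernst equation, log Q = n(E° − E)/0.0592 = 6·(+0.15 − (+0.177))/0.0592 = −2.736.
Balancing electrons gives 3 Cd2+(aq) + 2 Ga(s) → 3 Cd(s) + 2 Ga3+(aq); thus Q = [Ga3+(aq)]^2 / [Cd2+(aq)]^3.
Isolating [Cd2+(aq)] in Q = 10^{−2.736} yields log [Cd2+(aq)] = −1.191, i.e. 0.064 M.

0.064 M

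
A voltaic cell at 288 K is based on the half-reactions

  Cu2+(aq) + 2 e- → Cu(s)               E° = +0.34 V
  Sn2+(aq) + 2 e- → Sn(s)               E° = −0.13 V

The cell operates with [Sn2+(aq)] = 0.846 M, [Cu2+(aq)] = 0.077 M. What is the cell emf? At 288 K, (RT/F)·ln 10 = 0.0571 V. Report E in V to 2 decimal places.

+0.44 V

Cu²⁺/Cu is reduced (cathode, E° = +0.34 V) and Sn²⁺/Sn is oxidized (anode).
The standard potential is +0.34 − (−0.13) = +0.47 V and the balanced reaction transfers n = 2 electrons.
Balancing gives Cu2+(aq) + Sn(s) → Cu(s) + Sn2+(aq); hence Q = [Sn2+(aq)] / [Cu2+(aq)] = 11 (log Q = 1.041).
Applying E = E° − (RT ln10/nF)·log Q gives +0.47 − (0.0571/2)(1.041) = +0.44 V.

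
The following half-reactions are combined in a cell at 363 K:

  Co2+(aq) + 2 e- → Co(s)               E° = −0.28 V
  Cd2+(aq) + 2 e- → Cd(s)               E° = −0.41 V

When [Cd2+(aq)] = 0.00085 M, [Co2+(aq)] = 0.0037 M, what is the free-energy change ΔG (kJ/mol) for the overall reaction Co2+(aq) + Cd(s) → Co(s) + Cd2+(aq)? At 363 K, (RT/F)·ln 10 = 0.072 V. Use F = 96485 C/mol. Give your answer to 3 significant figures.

−29.5 kJ/mol

E°cell = −0.28 − (−0.41) = +0.13 V; the balanced reaction transfers n = 2 electrons.
Q = [Cd2+(aq)] / [Co2+(aq)] = 0.23, so log Q = −0.639 and E = +0.13 − (0.072/2)(−0.639) = +0.1530 V.
ΔG = −nFE = −(2)(96485)(+0.1530) J/mol = −29.5 kJ/mol.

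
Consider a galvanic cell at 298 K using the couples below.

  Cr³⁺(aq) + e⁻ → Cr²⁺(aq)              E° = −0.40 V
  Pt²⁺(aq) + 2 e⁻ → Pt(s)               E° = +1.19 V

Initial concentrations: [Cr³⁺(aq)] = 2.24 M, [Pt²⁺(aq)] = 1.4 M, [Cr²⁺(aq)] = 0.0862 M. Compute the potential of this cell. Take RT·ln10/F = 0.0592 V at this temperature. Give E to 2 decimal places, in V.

+1.51 V

Pt²⁺/Pt is reduced (cathode, E° = +1.19 V) and Cr³⁺/Cr²⁺ is oxidized (anode).
E°cell = E°cat − E°an = +1.19 − (−0.40) = +1.59 V; n = 2.
For the overall reaction Pt²⁺(aq) + 2 Cr²⁺(aq) → Pt(s) + 2 Cr³⁺(aq), Q = [Cr³⁺(aq)]^2 / ([Pt²⁺(aq)]·[Cr²⁺(aq)]^2) = 482, giving log Q = 2.683.
By the Nernst equation, E = +1.59 − (0.0592/2)·(2.683) = +1.51 V.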